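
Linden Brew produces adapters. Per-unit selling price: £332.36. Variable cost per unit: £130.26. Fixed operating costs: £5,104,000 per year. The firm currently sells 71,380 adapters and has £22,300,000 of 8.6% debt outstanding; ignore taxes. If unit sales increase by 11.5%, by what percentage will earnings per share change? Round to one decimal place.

At 71,380 units, contribution = 71,380 × £202.10 = £14,425,898.00.
Operating income = contribution − fixed costs = £14,425,898.00 − £5,104,000 = £9,321,898.00.
After interest of £1,917,800.00, pre-tax earnings = £7,404,098.00.
Degree of combined leverage = contribution ÷ (EBIT − I) = £14,425,898.00 ÷ £7,404,098.00 = 1.9484.
EPS therefore changes by 1.9484 × (+11.5%) = +22.4%.

+22.4%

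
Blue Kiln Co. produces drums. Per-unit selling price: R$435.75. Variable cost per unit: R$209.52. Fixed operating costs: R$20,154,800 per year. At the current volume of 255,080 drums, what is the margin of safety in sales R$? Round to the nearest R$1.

Unit CM = price − variable cost = R$435.75 − R$209.52 = R$226.23. Break-even units = R$20,154,800 ÷ R$226.23 = 89,089.86; break-even revenue = 89,089.86 × R$435.75 = R$38,820,908.37.
Actual sales revenue = 255,080 × R$435.75 = R$111,151,110.00.
Margin of safety = R$111,151,110.00 − R$38,820,908.37 = R$72,330,202.

R$72,330,202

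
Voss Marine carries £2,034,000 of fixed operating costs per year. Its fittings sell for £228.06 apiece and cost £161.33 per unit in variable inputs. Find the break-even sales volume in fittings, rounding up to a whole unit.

Unit CM = price − variable cost = £228.06 − £161.33 = £66.73.
Units to break even: £2,034,000 ÷ £66.73 = 30,481.04, rounded up to 30,482.

30,482 fittings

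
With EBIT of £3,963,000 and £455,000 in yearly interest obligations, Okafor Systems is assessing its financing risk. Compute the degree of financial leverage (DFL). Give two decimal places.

1.13

Interest = £455,000.00.
Degree of financial leverage = EBIT / (EBIT − interest) = £3,963,000 / £3,508,000.00 = 1.1297.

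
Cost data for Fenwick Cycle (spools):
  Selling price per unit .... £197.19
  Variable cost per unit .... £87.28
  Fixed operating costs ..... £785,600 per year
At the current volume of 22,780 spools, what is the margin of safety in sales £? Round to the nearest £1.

£3,082,540

Each unit contributes £197.19 − £87.28 = £109.91. Break-even units = £785,600 ÷ £109.91 = 7,147.67; break-even revenue = 7,147.67 × £197.19 = £1,409,448.31.
Actual sales revenue = 22,780 × £197.19 = £4,491,988.20.
Margin of safety = £4,491,988.20 − £1,409,448.31 = £3,082,540.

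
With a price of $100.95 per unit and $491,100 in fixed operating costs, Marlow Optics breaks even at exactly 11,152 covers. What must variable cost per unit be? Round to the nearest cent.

Contribution per unit must be FC / Q = $491,100 / 11,152 = $44.0369.
Variable cost per unit = $100.95 − $44.0369 = $56.91.

$56.91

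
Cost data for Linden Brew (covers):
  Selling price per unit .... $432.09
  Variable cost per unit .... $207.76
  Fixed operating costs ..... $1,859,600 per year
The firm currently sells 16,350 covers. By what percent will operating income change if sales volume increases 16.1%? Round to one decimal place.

Contribution at this volume is 16,350 × $224.33 = $3,667,795.50.
Subtracting fixed costs: EBIT = $3,667,795.50 − $1,859,600 = $1,808,195.50.
DOL = contribution ÷ EBIT = $3,667,795.50 ÷ $1,808,195.50 = 2.0284.
So EBIT moves 2.0284 × (+16.1%) = +32.7%.

+32.7%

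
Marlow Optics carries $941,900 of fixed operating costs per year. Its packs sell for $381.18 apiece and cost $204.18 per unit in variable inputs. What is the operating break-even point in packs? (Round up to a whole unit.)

5,322 packs

Unit CM = price − variable cost = $381.18 − $204.18 = $177.00.
Break-even Q = $941,900 / $177.00 = 5,321.47 → 5,322 packs.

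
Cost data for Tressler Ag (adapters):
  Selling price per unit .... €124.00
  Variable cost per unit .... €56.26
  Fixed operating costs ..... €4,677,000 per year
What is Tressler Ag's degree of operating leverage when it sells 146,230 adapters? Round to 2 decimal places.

1.89

Total contribution margin = 146,230 × €67.74 = €9,905,620.20.
Operating income = contribution − fixed costs = €9,905,620.20 − €4,677,000 = €5,228,620.20.
So DOL = total CM / EBIT = €9,905,620.20 / €5,228,620.20 = 1.8945.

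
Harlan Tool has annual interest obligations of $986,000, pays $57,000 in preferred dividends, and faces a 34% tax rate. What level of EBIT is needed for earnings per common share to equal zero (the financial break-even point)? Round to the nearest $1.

Grossing the preferred dividend up to pre-tax terms: $57,000 / (1 − 0.34) = $86,363.64.
EPS = 0 when EBIT covers interest plus the pre-tax preferred burden: $986,000 + $86,363.64 = $1,072,363.64.

$1,072,364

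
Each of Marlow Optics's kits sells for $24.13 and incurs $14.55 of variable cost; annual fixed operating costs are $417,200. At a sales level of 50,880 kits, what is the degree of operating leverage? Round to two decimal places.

6.94

At 50,880 units, contribution = 50,880 × $9.58 = $487,430.40.
Subtracting fixed costs: EBIT = $487,430.40 − $417,200 = $70,230.40.
So DOL = total CM / EBIT = $487,430.40 / $70,230.40 = 6.9404.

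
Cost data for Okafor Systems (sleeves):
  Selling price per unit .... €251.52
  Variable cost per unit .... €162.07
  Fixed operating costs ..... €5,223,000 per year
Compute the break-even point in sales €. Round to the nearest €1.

CM per unit = €251.52 − €162.07 = €89.45; CM ratio = €89.45 / €251.52 = 0.3556.
Break-even sales = FC ÷ CM ratio = €5,223,000 × €251.52 / €89.45 = €14,686,294.

€14,686,294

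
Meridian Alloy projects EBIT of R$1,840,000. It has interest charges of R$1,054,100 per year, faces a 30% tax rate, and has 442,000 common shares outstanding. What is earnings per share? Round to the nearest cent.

R$1.24

Interest = R$1,054,100.00, so EBT = R$1,840,000 − R$1,054,100.00 = R$785,900.00.
After tax at 30%: net income = R$785,900.00 × 0.70 = R$550,130.00.
Per share: R$550,130.00 / 442,000 shares = R$1.24.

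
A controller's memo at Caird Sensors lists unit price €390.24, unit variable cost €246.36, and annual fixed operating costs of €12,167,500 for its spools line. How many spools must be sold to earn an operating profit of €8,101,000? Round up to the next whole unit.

Contribution margin per unit = €390.24 − €246.36 = €143.88.
Units = (FC + target) / CM = (€12,167,500 + €8,101,000) / €143.88 = 140,870.86, so 140,871 spools.

140,871 spools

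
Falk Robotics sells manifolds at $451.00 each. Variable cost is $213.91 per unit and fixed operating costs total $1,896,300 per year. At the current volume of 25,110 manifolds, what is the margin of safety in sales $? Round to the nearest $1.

Unit CM = price − variable cost = $451.00 − $213.91 = $237.09. Break-even units = $1,896,300 ÷ $237.09 = 7,998.23; break-even revenue = 7,998.23 × $451.00 = $3,607,201.06.
Current sales = 25,110 × $451.00 = $11,324,610.00.
Margin of safety = $11,324,610.00 − $3,607,201.06 = $7,717,409.

$7,717,409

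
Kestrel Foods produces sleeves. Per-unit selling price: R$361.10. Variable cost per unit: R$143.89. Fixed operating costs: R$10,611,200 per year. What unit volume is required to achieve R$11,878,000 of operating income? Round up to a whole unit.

103,537 sleeves

Each unit contributes R$361.10 − R$143.89 = R$217.21.
Required volume = (fixed costs + target profit) ÷ CM = (R$10,611,200 + R$11,878,000) ÷ R$217.21 = 103,536.67, so 103,537 sleeves.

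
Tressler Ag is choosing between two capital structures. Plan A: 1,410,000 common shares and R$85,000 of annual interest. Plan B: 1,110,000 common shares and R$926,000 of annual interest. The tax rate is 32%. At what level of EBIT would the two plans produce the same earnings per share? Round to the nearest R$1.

At indifference, (EBIT − 85,000)(1 − t)/1,410,000 = (EBIT − 926,000)(1 − t)/1,110,000.
Cancelling (1 − t) and cross-multiplying: 1,110,000·(EBIT − 85,000) = 1,410,000·(EBIT − 926,000).
EBIT × (1,410,000 − 1,110,000) = 926,000 × 1,410,000 − 85,000 × 1,110,000 = 1,211,310,000,000, so EBIT = 1,211,310,000,000 ÷ 300,000 = 4,037,700.00.

R$4,037,700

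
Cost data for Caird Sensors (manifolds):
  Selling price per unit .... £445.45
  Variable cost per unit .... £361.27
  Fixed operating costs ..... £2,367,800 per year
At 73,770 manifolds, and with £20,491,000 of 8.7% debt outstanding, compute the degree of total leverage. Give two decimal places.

Contribution at this volume is 73,770 × £84.18 = £6,209,958.60.
Subtracting fixed costs: EBIT = £6,209,958.60 − £2,367,800 = £3,842,158.60. Interest = £1,782,717.00, so EBIT − I = £2,059,441.60.
Degree of total leverage = total CM / (EBIT − interest) = £6,209,958.60 / £2,059,441.60 = 3.0154.

3.02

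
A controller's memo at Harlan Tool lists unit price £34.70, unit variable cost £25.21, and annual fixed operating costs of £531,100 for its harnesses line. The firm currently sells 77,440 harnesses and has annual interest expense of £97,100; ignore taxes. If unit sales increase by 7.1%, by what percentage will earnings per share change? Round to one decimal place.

Total contribution margin = 77,440 × £9.49 = £734,905.60.
EBIT = £734,905.60 − £531,100 = £203,805.60.
After interest of £97,100.00, pre-tax earnings = £106,705.60.
Degree of combined leverage = contribution ÷ (EBIT − I) = £734,905.60 ÷ £106,705.60 = 6.8872.
%ΔEPS = DCL × %ΔSales = 6.8872 × +7.1% = +48.9%.

+48.9%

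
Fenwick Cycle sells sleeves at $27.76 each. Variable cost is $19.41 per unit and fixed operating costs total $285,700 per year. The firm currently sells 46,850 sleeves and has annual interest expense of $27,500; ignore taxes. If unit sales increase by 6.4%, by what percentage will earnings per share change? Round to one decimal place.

+32.1%

At 46,850 units, contribution = 46,850 × $8.35 = $391,197.50.
Subtracting fixed costs: EBIT = $391,197.50 − $285,700 = $105,497.50.
Interest = $27,500.00, so EBIT − I = $77,997.50.
DCL = total CM / (EBIT − I) = $391,197.50 / $77,997.50 = 5.0155.
EPS therefore changes by 5.0155 × (+6.4%) = +32.1%.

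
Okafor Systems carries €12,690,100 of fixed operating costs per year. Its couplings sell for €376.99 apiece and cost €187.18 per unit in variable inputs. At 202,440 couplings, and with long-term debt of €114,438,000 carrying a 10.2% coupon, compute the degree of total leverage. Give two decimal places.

At 202,440 units, contribution = 202,440 × €189.81 = €38,425,136.40.
Subtracting fixed costs: EBIT = €38,425,136.40 − €12,690,100 = €25,735,036.40. Interest = €11,672,676.00, so EBIT − I = €14,062,360.40.
DCL = contribution ÷ (EBIT − I) = €38,425,136.40 ÷ €14,062,360.40 = 2.7325.

2.73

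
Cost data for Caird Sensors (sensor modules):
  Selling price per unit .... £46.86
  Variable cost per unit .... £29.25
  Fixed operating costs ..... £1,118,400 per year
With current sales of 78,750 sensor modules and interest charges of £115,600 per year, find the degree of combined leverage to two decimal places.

9.08

Total contribution margin = 78,750 × £17.61 = £1,386,787.50.
Subtracting fixed costs: EBIT = £1,386,787.50 − £1,118,400 = £268,387.50. Interest = £115,600.00.
DOL = £1,386,787.50 ÷ £268,387.50 = 5.1671; DFL = £268,387.50 ÷ £152,787.50 = 1.7566.
DCL = DOL × DFL = 5.1671 × 1.7566 = 9.0765.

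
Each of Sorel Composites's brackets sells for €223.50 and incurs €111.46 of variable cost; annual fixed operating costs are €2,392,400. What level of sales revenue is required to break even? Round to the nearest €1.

Contribution margin per unit = €223.50 − €111.46 = €112.04, a CM ratio of €112.04 ÷ €223.50 = 0.5013.
Break-even revenue = fixed costs × price ÷ CM = €2,392,400 × €223.50 ÷ €112.04 = €4,772,415.

€4,772,415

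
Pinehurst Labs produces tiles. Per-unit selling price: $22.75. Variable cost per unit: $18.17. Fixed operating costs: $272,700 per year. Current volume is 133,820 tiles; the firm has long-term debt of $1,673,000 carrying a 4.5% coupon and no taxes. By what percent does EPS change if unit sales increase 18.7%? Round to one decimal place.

Contribution at this volume is 133,820 × $4.58 = $612,895.60.
Subtracting fixed costs: EBIT = $612,895.60 − $272,700 = $340,195.60.
After interest of $75,285.00, pre-tax earnings = $264,910.60.
Degree of combined leverage = contribution ÷ (EBIT − I) = $612,895.60 ÷ $264,910.60 = 2.3136.
EPS therefore changes by 2.3136 × (+18.7%) = +43.3%.

+43.3%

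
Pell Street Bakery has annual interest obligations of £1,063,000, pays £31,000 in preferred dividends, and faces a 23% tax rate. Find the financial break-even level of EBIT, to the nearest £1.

£1,103,260

Preferred dividends are paid after tax, so their pre-tax equivalent is £31,000 ÷ (1 − 0.23) = £40,259.74.
EPS = 0 when EBIT covers interest plus the pre-tax preferred burden: £1,063,000 + £40,259.74 = £1,103,259.74.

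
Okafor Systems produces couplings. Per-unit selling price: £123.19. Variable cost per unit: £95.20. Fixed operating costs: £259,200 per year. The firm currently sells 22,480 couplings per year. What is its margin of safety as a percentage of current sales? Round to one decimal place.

58.8%

Each unit contributes £123.19 − £95.20 = £27.99. Break-even units = £259,200 ÷ £27.99 = 9,260.45; break-even revenue = 9,260.45 × £123.19 = £1,140,794.86.
Current sales = 22,480 × £123.19 = £2,769,311.20.
Margin of safety = (£2,769,311.20 − £1,140,794.86) ÷ £2,769,311.20 = 58.8%.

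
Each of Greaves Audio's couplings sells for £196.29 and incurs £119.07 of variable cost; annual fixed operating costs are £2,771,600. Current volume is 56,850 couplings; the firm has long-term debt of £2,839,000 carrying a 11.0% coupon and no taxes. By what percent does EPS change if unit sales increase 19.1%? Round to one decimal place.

Total contribution margin = 56,850 × £77.22 = £4,389,957.00.
Operating income = contribution − fixed costs = £4,389,957.00 − £2,771,600 = £1,618,357.00.
Interest = £312,290.00, so EBIT − I = £1,306,067.00.
DCL = total CM / (EBIT − I) = £4,389,957.00 / £1,306,067.00 = 3.3612.
%ΔEPS = DCL × %ΔSales = 3.3612 × +19.1% = +64.2%.

+64.2%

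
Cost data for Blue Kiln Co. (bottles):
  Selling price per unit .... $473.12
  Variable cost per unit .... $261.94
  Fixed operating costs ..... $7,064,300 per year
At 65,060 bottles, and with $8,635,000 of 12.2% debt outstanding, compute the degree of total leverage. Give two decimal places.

2.44

Contribution at this volume is 65,060 × $211.18 = $13,739,370.80.
Operating income = contribution − fixed costs = $13,739,370.80 − $7,064,300 = $6,675,070.80. Interest = $1,053,470.00.
DOL = $13,739,370.80 ÷ $6,675,070.80 = 2.0583; DFL = $6,675,070.80 ÷ $5,621,600.80 = 1.1874.
Combined leverage = 2.0583 × 1.1874 = 2.4440.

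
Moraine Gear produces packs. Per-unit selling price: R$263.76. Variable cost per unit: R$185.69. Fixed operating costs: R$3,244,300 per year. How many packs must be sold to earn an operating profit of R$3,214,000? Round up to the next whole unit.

Contribution margin per unit = R$263.76 − R$185.69 = R$78.07.
Required volume = (fixed costs + target profit) ÷ CM = (R$3,244,300 + R$3,214,000) ÷ R$78.07 = 82,724.48, so 82,725 packs.

82,725 packs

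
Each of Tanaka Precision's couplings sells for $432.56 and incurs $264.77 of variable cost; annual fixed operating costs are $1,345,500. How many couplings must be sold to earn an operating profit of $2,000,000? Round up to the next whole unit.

19,939 couplings

Contribution margin per unit = $432.56 − $264.77 = $167.79.
Need Q such that Q × $167.79 − $1,345,500 = $2,000,000, i.e. Q = $3,345,500 / $167.79 = 19,938.61 → 19,939.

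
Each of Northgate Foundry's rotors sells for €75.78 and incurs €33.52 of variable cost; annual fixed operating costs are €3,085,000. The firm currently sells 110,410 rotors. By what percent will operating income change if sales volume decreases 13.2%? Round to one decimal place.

Contribution at this volume is 110,410 × €42.26 = €4,665,926.60.
EBIT = €4,665,926.60 − €3,085,000 = €1,580,926.60.
DOL = contribution ÷ EBIT = €4,665,926.60 ÷ €1,580,926.60 = 2.9514.
So EBIT moves 2.9514 × (-13.2%) = -39.0%.

-39.0%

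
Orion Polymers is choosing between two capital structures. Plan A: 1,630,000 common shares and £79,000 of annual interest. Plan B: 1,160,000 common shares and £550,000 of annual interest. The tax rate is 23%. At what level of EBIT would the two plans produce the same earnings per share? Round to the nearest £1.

At indifference, (EBIT − 79,000)(1 − t)/1,630,000 = (EBIT − 550,000)(1 − t)/1,160,000.
Cancelling (1 − t) and cross-multiplying: 1,160,000·(EBIT − 79,000) = 1,630,000·(EBIT − 550,000).
Solving, EBIT = (550,000·1,630,000 − 79,000·1,160,000) / (1,630,000 − 1,160,000) = 804,860,000,000 / 470,000 = 1,712,468.09.

£1,712,468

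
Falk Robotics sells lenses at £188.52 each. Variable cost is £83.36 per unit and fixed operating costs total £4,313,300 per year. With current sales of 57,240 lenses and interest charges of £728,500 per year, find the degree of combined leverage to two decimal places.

6.16

Contribution at this volume is 57,240 × £105.16 = £6,019,358.40.
Operating income = contribution − fixed costs = £6,019,358.40 − £4,313,300 = £1,706,058.40. Interest = £728,500.00.
DOL = £6,019,358.40 ÷ £1,706,058.40 = 3.5282; DFL = £1,706,058.40 ÷ £977,558.40 = 1.7452.
DCL = DOL × DFL = 3.5282 × 1.7452 = 6.1574.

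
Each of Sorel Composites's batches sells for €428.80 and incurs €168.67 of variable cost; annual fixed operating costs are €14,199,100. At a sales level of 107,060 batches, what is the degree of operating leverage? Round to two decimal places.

2.04

Total contribution margin = 107,060 × €260.13 = €27,849,517.80.
Operating income = contribution − fixed costs = €27,849,517.80 − €14,199,100 = €13,650,417.80.
So DOL = total CM / EBIT = €27,849,517.80 / €13,650,417.80 = 2.0402.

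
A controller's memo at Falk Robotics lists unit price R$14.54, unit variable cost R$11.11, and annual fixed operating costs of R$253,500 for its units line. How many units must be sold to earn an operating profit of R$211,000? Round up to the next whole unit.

135,423 units

Each unit contributes R$14.54 − R$11.11 = R$3.43.
Units = (FC + target) / CM = (R$253,500 + R$211,000) / R$3.43 = 135,422.74, so 135,423 units.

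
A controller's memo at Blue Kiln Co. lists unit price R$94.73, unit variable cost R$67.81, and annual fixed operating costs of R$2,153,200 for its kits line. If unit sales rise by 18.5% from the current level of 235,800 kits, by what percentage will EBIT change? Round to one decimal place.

Total contribution margin = 235,800 × R$26.92 = R$6,347,736.00.
Operating income = contribution − fixed costs = R$6,347,736.00 − R$2,153,200 = R$4,194,536.00.
So DOL = total CM / EBIT = R$6,347,736.00 / R$4,194,536.00 = 1.5133.
Operating income changes by 1.5133 × +18.5% = +28.0%.

+28.0%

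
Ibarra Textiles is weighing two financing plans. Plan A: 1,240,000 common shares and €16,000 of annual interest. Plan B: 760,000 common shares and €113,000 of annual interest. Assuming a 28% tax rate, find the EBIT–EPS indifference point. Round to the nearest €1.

€266,583

Set EPS_A = EPS_B: (EBIT − €16,000)(1 − 0.28) ÷ 1,240,000 = (EBIT − €113,000)(1 − 0.28) ÷ 760,000.
Cancelling (1 − t) and cross-multiplying: 760,000·(EBIT − 16,000) = 1,240,000·(EBIT − 113,000).
Solving, EBIT = (113,000·1,240,000 − 16,000·760,000) / (1,240,000 − 760,000) = 127,960,000,000 / 480,000 = 266,583.33.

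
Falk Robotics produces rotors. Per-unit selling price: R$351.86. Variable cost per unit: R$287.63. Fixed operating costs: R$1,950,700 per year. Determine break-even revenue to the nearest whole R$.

CM per unit = R$351.86 − R$287.63 = R$64.23; CM ratio = R$64.23 / R$351.86 = 0.1825.
Break-even sales = FC ÷ CM ratio = R$1,950,700 × R$351.86 / R$64.23 = R$10,686,179.

R$10,686,179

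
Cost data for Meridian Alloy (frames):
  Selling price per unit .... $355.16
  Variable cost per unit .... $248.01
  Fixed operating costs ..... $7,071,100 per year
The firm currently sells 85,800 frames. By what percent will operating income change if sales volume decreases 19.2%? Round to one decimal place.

-83.2%

Total contribution margin = 85,800 × $107.15 = $9,193,470.00.
Subtracting fixed costs: EBIT = $9,193,470.00 − $7,071,100 = $2,122,370.00.
Degree of operating leverage = $9,193,470.00 / $2,122,370.00 = 4.3317.
%ΔEBIT = DOL × %ΔSales = 4.3317 × -19.2% = -83.2%.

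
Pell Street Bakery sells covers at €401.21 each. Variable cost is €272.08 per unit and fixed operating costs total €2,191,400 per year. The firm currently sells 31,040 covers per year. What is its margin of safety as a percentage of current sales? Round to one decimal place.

Each unit contributes €401.21 − €272.08 = €129.13. Break-even units = €2,191,400 ÷ €129.13 = 16,970.49; break-even revenue = 16,970.49 × €401.21 = €6,808,732.24.
Current sales = 31,040 × €401.21 = €12,453,558.40.
Margin of safety = (€12,453,558.40 − €6,808,732.24) ÷ €12,453,558.40 = 45.3%.

45.3%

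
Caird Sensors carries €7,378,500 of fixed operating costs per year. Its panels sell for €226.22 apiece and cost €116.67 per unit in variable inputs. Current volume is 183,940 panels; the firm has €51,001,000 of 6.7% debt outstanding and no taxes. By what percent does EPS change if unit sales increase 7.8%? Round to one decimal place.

+16.8%

At 183,940 units, contribution = 183,940 × €109.55 = €20,150,627.00.
Subtracting fixed costs: EBIT = €20,150,627.00 − €7,378,500 = €12,772,127.00.
After interest of €3,417,067.00, pre-tax earnings = €9,355,060.00.
DCL = total CM / (EBIT − I) = €20,150,627.00 / €9,355,060.00 = 2.1540.
EPS therefore changes by 2.1540 × (+7.8%) = +16.8%.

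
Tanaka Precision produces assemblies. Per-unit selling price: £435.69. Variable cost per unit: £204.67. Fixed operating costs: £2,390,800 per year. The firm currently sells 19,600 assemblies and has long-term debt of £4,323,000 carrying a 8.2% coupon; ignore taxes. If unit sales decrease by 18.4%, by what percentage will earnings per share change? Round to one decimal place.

-46.7%

Contribution at this volume is 19,600 × £231.02 = £4,527,992.00.
EBIT = £4,527,992.00 − £2,390,800 = £2,137,192.00.
Interest = £354,486.00, so EBIT − I = £1,782,706.00.
DCL = total CM / (EBIT − I) = £4,527,992.00 / £1,782,706.00 = 2.5400.
%ΔEPS = DCL × %ΔSales = 2.5400 × -18.4% = -46.7%.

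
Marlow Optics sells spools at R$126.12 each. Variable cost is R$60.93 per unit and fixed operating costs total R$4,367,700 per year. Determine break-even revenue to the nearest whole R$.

CM per unit = R$126.12 − R$60.93 = R$65.19; CM ratio = R$65.19 / R$126.12 = 0.5169.
Break-even sales = FC ÷ CM ratio = R$4,367,700 × R$126.12 / R$65.19 = R$8,449,982.

R$8,449,982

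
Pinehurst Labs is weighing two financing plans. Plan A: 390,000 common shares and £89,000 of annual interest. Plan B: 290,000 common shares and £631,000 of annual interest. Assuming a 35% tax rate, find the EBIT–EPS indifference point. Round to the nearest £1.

£2,202,800

At indifference, (EBIT − 89,000)(1 − t)/390,000 = (EBIT − 631,000)(1 − t)/290,000.
Cancelling (1 − t) and cross-multiplying: 290,000·(EBIT − 89,000) = 390,000·(EBIT − 631,000).
EBIT × (390,000 − 290,000) = 631,000 × 390,000 − 89,000 × 290,000 = 220,280,000,000, so EBIT = 220,280,000,000 ÷ 100,000 = 2,202,800.00.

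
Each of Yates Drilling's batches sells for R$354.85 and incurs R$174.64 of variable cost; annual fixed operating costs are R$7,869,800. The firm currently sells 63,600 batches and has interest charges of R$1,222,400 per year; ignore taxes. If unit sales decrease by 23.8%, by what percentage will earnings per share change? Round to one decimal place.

Contribution at this volume is 63,600 × R$180.21 = R$11,461,356.00.
Subtracting fixed costs: EBIT = R$11,461,356.00 − R$7,869,800 = R$3,591,556.00.
After interest of R$1,222,400.00, pre-tax earnings = R$2,369,156.00.
DCL = total CM / (EBIT − I) = R$11,461,356.00 / R$2,369,156.00 = 4.8377.
%ΔEPS = DCL × %ΔSales = 4.8377 × -23.8% = -115.1%.

-115.1%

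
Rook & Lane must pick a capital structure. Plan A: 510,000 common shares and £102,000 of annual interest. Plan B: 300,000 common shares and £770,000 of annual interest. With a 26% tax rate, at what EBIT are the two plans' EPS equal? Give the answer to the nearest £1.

Set EPS_A = EPS_B: (EBIT − £102,000)(1 − 0.26) ÷ 510,000 = (EBIT − £770,000)(1 − 0.26) ÷ 300,000.
The (1 − t) factor cancels: (EBIT − 102,000) × 300,000 = (EBIT − 770,000) × 510,000.
Solving, EBIT = (770,000·510,000 − 102,000·300,000) / (510,000 − 300,000) = 362,100,000,000 / 210,000 = 1,724,285.71.

£1,724,286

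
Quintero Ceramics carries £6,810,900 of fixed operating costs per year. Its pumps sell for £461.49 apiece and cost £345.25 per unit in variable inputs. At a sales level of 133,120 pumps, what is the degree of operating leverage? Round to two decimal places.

Total contribution margin = 133,120 × £116.24 = £15,473,868.80.
EBIT = £15,473,868.80 − £6,810,900 = £8,662,968.80.
DOL = contribution ÷ EBIT = £15,473,868.80 ÷ £8,662,968.80 = 1.7862.

1.79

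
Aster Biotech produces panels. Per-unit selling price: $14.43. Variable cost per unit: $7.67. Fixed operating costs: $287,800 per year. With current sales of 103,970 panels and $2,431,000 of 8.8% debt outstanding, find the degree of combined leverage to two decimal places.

3.49

Total contribution margin = 103,970 × $6.76 = $702,837.20.
Operating income = contribution − fixed costs = $702,837.20 − $287,800 = $415,037.20. Interest = $213,928.00.
DOL = $702,837.20 ÷ $415,037.20 = 1.6934; DFL = $415,037.20 ÷ $201,109.20 = 2.0637.
Combined leverage = 1.6934 × 2.0637 = 3.4947.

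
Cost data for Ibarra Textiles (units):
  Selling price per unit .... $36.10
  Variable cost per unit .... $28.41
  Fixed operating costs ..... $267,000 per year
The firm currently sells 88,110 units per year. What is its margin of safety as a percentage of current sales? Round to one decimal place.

Contribution margin per unit = $36.10 − $28.41 = $7.69. Break-even units = $267,000 ÷ $7.69 = 34,720.42; break-even revenue = 34,720.42 × $36.10 = $1,253,407.02.
Actual sales revenue = 88,110 × $36.10 = $3,180,771.00.
Margin of safety = ($3,180,771.00 − $1,253,407.02) ÷ $3,180,771.00 = 60.6%.

60.6%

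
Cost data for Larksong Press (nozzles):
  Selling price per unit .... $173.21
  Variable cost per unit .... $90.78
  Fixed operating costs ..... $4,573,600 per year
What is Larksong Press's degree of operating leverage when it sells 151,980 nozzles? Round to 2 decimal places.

Total contribution margin = 151,980 × $82.43 = $12,527,711.40.
EBIT = $12,527,711.40 − $4,573,600 = $7,954,111.40.
DOL = contribution ÷ EBIT = $12,527,711.40 ÷ $7,954,111.40 = 1.5750.

1.57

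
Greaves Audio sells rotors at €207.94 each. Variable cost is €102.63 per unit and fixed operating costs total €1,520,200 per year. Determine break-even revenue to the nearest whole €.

€3,001,713

CM per unit = €207.94 − €102.63 = €105.31; CM ratio = €105.31 / €207.94 = 0.5064.
Break-even revenue = fixed costs × price ÷ CM = €1,520,200 × €207.94 ÷ €105.31 = €3,001,713.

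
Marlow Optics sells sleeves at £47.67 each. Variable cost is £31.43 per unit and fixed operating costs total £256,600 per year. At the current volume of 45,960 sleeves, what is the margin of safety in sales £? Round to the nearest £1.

£1,437,704

Contribution margin per unit = £47.67 − £31.43 = £16.24. Break-even units = £256,600 ÷ £16.24 = 15,800.49; break-even revenue = 15,800.49 × £47.67 = £753,209.48.
Current sales = 45,960 × £47.67 = £2,190,913.20.
Margin of safety = £2,190,913.20 − £753,209.48 = £1,437,704.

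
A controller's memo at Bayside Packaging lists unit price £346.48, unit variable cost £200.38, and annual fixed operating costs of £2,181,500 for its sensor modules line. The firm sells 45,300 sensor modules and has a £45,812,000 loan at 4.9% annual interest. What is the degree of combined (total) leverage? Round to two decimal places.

At 45,300 units, contribution = 45,300 × £146.10 = £6,618,330.00.
EBIT = £6,618,330.00 − £2,181,500 = £4,436,830.00. Interest = £2,244,788.00, so EBIT − I = £2,192,042.00.
Degree of total leverage = total CM / (EBIT − interest) = £6,618,330.00 / £2,192,042.00 = 3.0193.

3.02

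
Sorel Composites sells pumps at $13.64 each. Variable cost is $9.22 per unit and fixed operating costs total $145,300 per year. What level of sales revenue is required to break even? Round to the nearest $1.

CM per unit = $13.64 − $9.22 = $4.42; CM ratio = $4.42 / $13.64 = 0.3240.
Break-even revenue = fixed costs × price ÷ CM = $145,300 × $13.64 ÷ $4.42 = $448,392.

$448,392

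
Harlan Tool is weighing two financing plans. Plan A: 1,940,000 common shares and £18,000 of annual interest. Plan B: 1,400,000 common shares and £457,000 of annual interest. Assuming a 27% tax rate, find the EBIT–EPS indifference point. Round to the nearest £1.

Set EPS_A = EPS_B: (EBIT − £18,000)(1 − 0.27) ÷ 1,940,000 = (EBIT − £457,000)(1 − 0.27) ÷ 1,400,000.
Cancelling (1 − t) and cross-multiplying: 1,400,000·(EBIT − 18,000) = 1,940,000·(EBIT − 457,000).
Solving, EBIT = (457,000·1,940,000 − 18,000·1,400,000) / (1,940,000 − 1,400,000) = 861,380,000,000 / 540,000 = 1,595,148.15.

£1,595,148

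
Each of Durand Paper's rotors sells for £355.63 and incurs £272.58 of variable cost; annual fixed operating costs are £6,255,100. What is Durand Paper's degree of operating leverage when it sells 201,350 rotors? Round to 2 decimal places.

At 201,350 units, contribution = 201,350 × £83.05 = £16,722,117.50.
EBIT = £16,722,117.50 − £6,255,100 = £10,467,017.50.
So DOL = total CM / EBIT = £16,722,117.50 / £10,467,017.50 = 1.5976.

1.60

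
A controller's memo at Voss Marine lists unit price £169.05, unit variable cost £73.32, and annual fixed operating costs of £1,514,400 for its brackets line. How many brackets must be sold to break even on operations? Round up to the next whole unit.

Unit CM = price − variable cost = £169.05 − £73.32 = £95.73.
Units to break even: £1,514,400 ÷ £95.73 = 15,819.49, rounded up to 15,820.

15,820 brackets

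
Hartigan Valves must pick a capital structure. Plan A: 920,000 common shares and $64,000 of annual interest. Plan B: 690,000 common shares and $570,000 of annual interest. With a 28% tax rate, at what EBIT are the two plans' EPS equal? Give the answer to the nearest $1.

$2,088,000

Set EPS_A = EPS_B: (EBIT − $64,000)(1 − 0.28) ÷ 920,000 = (EBIT − $570,000)(1 − 0.28) ÷ 690,000.
The (1 − t) factor cancels: (EBIT − 64,000) × 690,000 = (EBIT − 570,000) × 920,000.
EBIT × (920,000 − 690,000) = 570,000 × 920,000 − 64,000 × 690,000 = 480,240,000,000, so EBIT = 480,240,000,000 ÷ 230,000 = 2,088,000.00.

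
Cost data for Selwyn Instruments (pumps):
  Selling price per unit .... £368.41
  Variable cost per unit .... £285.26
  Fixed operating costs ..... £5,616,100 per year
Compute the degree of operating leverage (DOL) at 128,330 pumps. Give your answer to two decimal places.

Contribution at this volume is 128,330 × £83.15 = £10,670,639.50.
Subtracting fixed costs: EBIT = £10,670,639.50 − £5,616,100 = £5,054,539.50.
So DOL = total CM / EBIT = £10,670,639.50 / £5,054,539.50 = 2.1111.

2.11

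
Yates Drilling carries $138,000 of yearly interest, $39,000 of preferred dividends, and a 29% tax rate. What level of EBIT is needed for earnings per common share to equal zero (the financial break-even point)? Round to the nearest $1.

$192,930

Grossing the preferred dividend up to pre-tax terms: $39,000 / (1 − 0.29) = $54,929.58.
EPS = 0 when EBIT covers interest plus the pre-tax preferred burden: $138,000 + $54,929.58 = $192,929.58.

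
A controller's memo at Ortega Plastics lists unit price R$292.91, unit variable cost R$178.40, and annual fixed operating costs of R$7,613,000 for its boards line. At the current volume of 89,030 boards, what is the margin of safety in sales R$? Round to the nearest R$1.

R$6,604,161

Unit CM = price − variable cost = R$292.91 − R$178.40 = R$114.51. Break-even units = R$7,613,000 ÷ R$114.51 = 66,483.28; break-even revenue = 66,483.28 × R$292.91 = R$19,473,616.54.
Actual sales revenue = 89,030 × R$292.91 = R$26,077,777.30.
Margin of safety = R$26,077,777.30 − R$19,473,616.54 = R$6,604,161.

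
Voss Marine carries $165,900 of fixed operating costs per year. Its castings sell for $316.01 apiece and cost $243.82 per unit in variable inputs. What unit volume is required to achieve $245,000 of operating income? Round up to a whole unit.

5,692 castings

Contribution margin per unit = $316.01 − $243.82 = $72.19.
Units = (FC + target) / CM = ($165,900 + $245,000) / $72.19 = 5,691.92, so 5,692 castings.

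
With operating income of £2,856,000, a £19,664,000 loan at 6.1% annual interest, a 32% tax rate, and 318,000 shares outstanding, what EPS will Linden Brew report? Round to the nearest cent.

£3.54

Pre-tax income = £2,856,000 − £1,199,504.00 = £1,656,496.00.
After tax at 32%: net income = £1,656,496.00 × 0.68 = £1,126,417.28.
EPS = £1,126,417.28 ÷ 318,000 = £3.54.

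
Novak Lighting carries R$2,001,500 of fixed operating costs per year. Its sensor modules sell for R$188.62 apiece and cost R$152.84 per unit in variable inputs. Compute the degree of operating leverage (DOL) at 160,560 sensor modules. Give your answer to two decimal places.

Total contribution margin = 160,560 × R$35.78 = R$5,744,836.80.
Subtracting fixed costs: EBIT = R$5,744,836.80 − R$2,001,500 = R$3,743,336.80.
Degree of operating leverage = R$5,744,836.80 / R$3,743,336.80 = 1.5347.

1.53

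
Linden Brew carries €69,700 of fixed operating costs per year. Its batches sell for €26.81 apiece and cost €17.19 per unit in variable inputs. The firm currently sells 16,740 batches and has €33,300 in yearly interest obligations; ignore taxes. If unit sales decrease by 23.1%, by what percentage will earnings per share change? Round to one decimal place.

At 16,740 units, contribution = 16,740 × €9.62 = €161,038.80.
Subtracting fixed costs: EBIT = €161,038.80 − €69,700 = €91,338.80.
Interest = €33,300.00, so EBIT − I = €58,038.80.
DCL = total CM / (EBIT − I) = €161,038.80 / €58,038.80 = 2.7747.
%ΔEPS = DCL × %ΔSales = 2.7747 × -23.1% = -64.1%.

-64.1%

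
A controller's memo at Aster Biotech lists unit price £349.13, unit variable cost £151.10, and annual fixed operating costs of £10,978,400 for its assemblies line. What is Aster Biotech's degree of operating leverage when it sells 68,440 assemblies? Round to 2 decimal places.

5.26

At 68,440 units, contribution = 68,440 × £198.03 = £13,553,173.20.
Operating income = contribution − fixed costs = £13,553,173.20 − £10,978,400 = £2,574,773.20.
So DOL = total CM / EBIT = £13,553,173.20 / £2,574,773.20 = 5.2638.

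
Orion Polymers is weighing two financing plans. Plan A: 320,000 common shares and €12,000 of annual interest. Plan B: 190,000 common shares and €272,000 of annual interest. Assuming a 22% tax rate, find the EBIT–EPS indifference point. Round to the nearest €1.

Set EPS_A = EPS_B: (EBIT − €12,000)(1 − 0.22) ÷ 320,000 = (EBIT − €272,000)(1 − 0.22) ÷ 190,000.
Cancelling (1 − t) and cross-multiplying: 190,000·(EBIT − 12,000) = 320,000·(EBIT − 272,000).
EBIT × (320,000 − 190,000) = 272,000 × 320,000 − 12,000 × 190,000 = 84,760,000,000, so EBIT = 84,760,000,000 ÷ 130,000 = 652,000.00.

€652,000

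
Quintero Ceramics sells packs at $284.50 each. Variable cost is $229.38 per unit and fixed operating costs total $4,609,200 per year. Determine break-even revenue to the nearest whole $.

$23,790,229

Contribution margin per unit = $284.50 − $229.38 = $55.12, a CM ratio of $55.12 ÷ $284.50 = 0.1937.
Break-even revenue = fixed costs × price ÷ CM = $4,609,200 × $284.50 ÷ $55.12 = $23,790,229.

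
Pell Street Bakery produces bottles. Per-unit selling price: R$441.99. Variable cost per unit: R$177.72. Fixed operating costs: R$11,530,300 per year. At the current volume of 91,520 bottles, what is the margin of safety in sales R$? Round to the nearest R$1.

Unit CM = price − variable cost = R$441.99 − R$177.72 = R$264.27. Break-even units = R$11,530,300 ÷ R$264.27 = 43,630.76; break-even revenue = 43,630.76 × R$441.99 = R$19,284,358.03.
Actual sales revenue = 91,520 × R$441.99 = R$40,450,924.80.
Margin of safety = R$40,450,924.80 − R$19,284,358.03 = R$21,166,567.

R$21,166,567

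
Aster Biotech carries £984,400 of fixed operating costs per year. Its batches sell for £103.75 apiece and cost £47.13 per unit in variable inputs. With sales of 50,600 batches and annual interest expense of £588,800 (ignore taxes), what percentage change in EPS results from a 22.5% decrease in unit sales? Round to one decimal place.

At 50,600 units, contribution = 50,600 × £56.62 = £2,864,972.00.
EBIT = £2,864,972.00 − £984,400 = £1,880,572.00.
After interest of £588,800.00, pre-tax earnings = £1,291,772.00.
DCL = total CM / (EBIT − I) = £2,864,972.00 / £1,291,772.00 = 2.2179.
%ΔEPS = DCL × %ΔSales = 2.2179 × -22.5% = -49.9%.

-49.9%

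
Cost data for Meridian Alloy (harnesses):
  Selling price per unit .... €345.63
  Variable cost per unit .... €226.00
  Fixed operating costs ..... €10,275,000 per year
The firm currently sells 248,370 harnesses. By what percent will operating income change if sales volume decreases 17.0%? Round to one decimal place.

-26.0%

Total contribution margin = 248,370 × €119.63 = €29,712,503.10.
Subtracting fixed costs: EBIT = €29,712,503.10 − €10,275,000 = €19,437,503.10.
Degree of operating leverage = €29,712,503.10 / €19,437,503.10 = 1.5286.
So EBIT moves 1.5286 × (-17.0%) = -26.0%.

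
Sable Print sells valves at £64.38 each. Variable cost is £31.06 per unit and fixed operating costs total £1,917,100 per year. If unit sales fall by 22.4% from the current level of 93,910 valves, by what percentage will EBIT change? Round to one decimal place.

At 93,910 units, contribution = 93,910 × £33.32 = £3,129,081.20.
Subtracting fixed costs: EBIT = £3,129,081.20 − £1,917,100 = £1,211,981.20.
So DOL = total CM / EBIT = £3,129,081.20 / £1,211,981.20 = 2.5818.
Operating income changes by 2.5818 × -22.4% = -57.8%.

-57.8%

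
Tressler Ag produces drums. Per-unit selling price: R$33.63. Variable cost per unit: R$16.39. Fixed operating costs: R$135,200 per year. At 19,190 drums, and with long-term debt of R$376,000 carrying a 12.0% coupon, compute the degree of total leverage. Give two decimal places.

2.20

Total contribution margin = 19,190 × R$17.24 = R$330,835.60.
Operating income = contribution − fixed costs = R$330,835.60 − R$135,200 = R$195,635.60. Interest = R$45,120.00.
DOL = R$330,835.60 ÷ R$195,635.60 = 1.6911; DFL = R$195,635.60 ÷ R$150,515.60 = 1.2998.
DCL = DOL × DFL = 1.6911 × 1.2998 = 2.1981.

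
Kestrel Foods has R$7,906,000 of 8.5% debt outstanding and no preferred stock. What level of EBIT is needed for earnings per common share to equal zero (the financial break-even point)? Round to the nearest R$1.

R$672,010

Annual interest = 8.5% × R$7,906,000 = R$672,010.00.
Without preferred stock the financial break-even is simply EBIT = interest = R$672,010.00.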